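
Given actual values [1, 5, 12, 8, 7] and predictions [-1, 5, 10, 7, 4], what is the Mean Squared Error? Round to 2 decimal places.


Differences: [2, 0, 2, 1, 3]
Squared errors: [4, 0, 4, 1, 9]
Sum of squared errors = 18
MSE = 18 / 5 = 3.60

3.60


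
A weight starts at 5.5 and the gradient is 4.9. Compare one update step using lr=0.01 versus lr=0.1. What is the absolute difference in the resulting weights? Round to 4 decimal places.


With lr=0.01: w_new = 5.5 - 0.01 * 4.9 = 5.451
With lr=0.1: w_new = 5.5 - 0.1 * 4.9 = 5.01
Absolute difference = |5.451 - 5.01|
= 0.4410

0.4410


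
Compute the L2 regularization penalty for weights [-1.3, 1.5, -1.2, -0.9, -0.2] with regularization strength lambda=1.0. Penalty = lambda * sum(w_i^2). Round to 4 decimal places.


Squaring each weight:
(-1.3)^2 = 1.69
1.5^2 = 2.25
(-1.2)^2 = 1.44
(-0.9)^2 = 0.81
(-0.2)^2 = 0.04
Sum of squares = 6.23
Penalty = 1.0 * 6.23 = 6.2300

6.2300


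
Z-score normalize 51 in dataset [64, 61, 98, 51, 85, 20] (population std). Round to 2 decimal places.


Mean = (64 + 61 + 98 + 51 + 85 + 20) / 6 = 63.1667
Variance = sum((x_i - mean)^2) / n = 617.8056
Std = sqrt(617.8056) = 24.8557
Z = (x - mean) / std
= (51 - 63.1667) / 24.8557
= -12.1667 / 24.8557
= -0.49

-0.49


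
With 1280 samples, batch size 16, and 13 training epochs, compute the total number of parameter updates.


Iterations per epoch = 1280 / 16 = 80
Total updates = iterations_per_epoch * epochs
= 80 * 13
= 1040

1040


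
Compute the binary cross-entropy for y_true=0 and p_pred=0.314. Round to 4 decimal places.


For y=0: Loss = -log(1-p)
= -log(1 - 0.314)
= -log(0.686)
= -(-0.3769)
= 0.3769

0.3769


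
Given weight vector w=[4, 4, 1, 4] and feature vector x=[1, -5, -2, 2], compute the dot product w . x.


Element-wise products:
4 * 1 = 4
4 * -5 = -20
1 * -2 = -2
4 * 2 = 8
Sum = 4 + -20 + -2 + 8
= -10

-10


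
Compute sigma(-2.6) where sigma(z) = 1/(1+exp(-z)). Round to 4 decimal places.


sigmoid(z) = 1 / (1 + exp(-z))
exp(-(-2.6)) = exp(2.6) = 13.4637
1 + 13.4637 = 14.4637
1 / 14.4637 = 0.0691

0.0691


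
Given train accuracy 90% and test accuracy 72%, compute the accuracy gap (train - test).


Gap = train_accuracy - test_accuracy
= 90 - 72
= 18%
This gap suggests the model is overfitting.

18


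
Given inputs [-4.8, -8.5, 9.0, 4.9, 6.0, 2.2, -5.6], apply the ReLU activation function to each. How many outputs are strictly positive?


ReLU(x) = max(0, x) for each element:
ReLU(-4.8) = 0
ReLU(-8.5) = 0
ReLU(9.0) = 9.0
ReLU(4.9) = 4.9
ReLU(6.0) = 6.0
ReLU(2.2) = 2.2
ReLU(-5.6) = 0
Active neurons (>0): 4

4


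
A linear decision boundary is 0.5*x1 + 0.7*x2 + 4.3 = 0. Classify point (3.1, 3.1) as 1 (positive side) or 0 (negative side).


Compute 0.5 * 3.1 + 0.7 * 3.1 + 4.3
= 1.55 + 2.17 + 4.3
= 8.02
Since 8.02 >= 0, the point is on the positive side.

1


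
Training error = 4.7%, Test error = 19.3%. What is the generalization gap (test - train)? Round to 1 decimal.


Generalization gap = test_error - train_error
= 19.3 - 4.7
= 14.6%
A large gap suggests overfitting.

14.6


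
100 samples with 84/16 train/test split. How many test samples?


Train samples = 100 * 84% = 84
Test samples = 100 - 84
= 16

16


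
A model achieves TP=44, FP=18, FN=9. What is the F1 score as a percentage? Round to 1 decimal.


Precision = TP / (TP + FP) = 44 / 62 = 0.7097
Recall = TP / (TP + FN) = 44 / 53 = 0.8302
F1 = 2 * P * R / (P + R)
= 2 * 0.7097 * 0.8302 / (0.7097 + 0.8302)
= 1.1783 / 1.5399
= 0.7652
As percentage: 76.5%

76.5


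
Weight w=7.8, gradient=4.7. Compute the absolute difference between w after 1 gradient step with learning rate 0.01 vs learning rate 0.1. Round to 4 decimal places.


With lr=0.01: w_new = 7.8 - 0.01 * 4.7 = 7.753
With lr=0.1: w_new = 7.8 - 0.1 * 4.7 = 7.33
Absolute difference = |7.753 - 7.33|
= 0.4230

0.4230


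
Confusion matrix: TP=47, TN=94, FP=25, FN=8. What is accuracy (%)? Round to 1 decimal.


Accuracy = (TP + TN) / (TP + TN + FP + FN) * 100
= (47 + 94) / (47 + 94 + 25 + 8)
= 141 / 174
= 0.8103
= 81.0%

81.0


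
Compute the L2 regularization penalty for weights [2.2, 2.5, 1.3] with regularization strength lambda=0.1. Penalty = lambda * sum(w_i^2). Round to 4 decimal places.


Squaring each weight:
2.2^2 = 4.84
2.5^2 = 6.25
1.3^2 = 1.69
Sum of squares = 12.78
Penalty = 0.1 * 12.78 = 1.2780

1.2780


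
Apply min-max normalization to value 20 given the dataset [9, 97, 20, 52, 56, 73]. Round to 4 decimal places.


Min = 9, Max = 97
Range = 97 - 9 = 88
Scaled = (x - min) / (max - min)
= (20 - 9) / 88
= 11 / 88
= 0.1250

0.1250


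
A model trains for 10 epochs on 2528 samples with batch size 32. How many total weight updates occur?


Iterations per epoch = 2528 / 32 = 79
Total updates = iterations_per_epoch * epochs
= 79 * 10
= 790

790


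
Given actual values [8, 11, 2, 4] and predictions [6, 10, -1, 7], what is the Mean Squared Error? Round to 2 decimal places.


Differences: [2, 1, 3, -3]
Squared errors: [4, 1, 9, 9]
Sum of squared errors = 23
MSE = 23 / 4 = 5.75

5.75


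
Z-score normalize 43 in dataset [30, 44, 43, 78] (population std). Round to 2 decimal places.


Mean = (30 + 44 + 43 + 78) / 4 = 48.75
Variance = sum((x_i - mean)^2) / n = 315.6875
Std = sqrt(315.6875) = 17.7676
Z = (x - mean) / std
= (43 - 48.75) / 17.7676
= -5.75 / 17.7676
= -0.32

-0.32


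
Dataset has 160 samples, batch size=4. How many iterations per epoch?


Iterations per epoch = dataset_size / batch_size
= 160 / 4
= 40

40


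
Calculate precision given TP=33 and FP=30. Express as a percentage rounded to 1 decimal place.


Precision = TP / (TP + FP) * 100
= 33 / (33 + 30)
= 33 / 63
= 0.5238
= 52.4%

52.4


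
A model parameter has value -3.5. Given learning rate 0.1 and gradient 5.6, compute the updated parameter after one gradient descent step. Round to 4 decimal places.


w_new = w_old - lr * gradient
= -3.5 - 0.1 * 5.6
= -3.5 - (0.56)
= -4.0600

-4.0600


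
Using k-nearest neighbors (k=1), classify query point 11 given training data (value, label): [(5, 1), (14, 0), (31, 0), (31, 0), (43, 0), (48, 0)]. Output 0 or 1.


Distances from query 11:
Point 14 (class 0): distance = 3
K=1 nearest neighbors: classes = [0]
Votes for class 1: 0 / 1
Majority vote => class 0

0


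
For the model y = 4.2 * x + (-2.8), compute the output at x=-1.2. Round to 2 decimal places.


y = 4.2 * -1.2 + (-2.8)
= -5.04 + (-2.8)
= -7.84

-7.84


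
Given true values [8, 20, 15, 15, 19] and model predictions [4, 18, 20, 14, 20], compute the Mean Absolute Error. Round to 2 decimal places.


Absolute errors: [4, 2, 5, 1, 1]
Sum of absolute errors = 13
MAE = 13 / 5 = 2.60

2.60


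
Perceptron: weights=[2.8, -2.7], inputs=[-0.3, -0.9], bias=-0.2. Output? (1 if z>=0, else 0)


z = w . x + b
= 2.8*-0.3 + -2.7*-0.9 + -0.2
= -0.84 + 2.43 + -0.2
= 1.59 + -0.2
= 1.39
Since z = 1.39 >= 0, output = 1

1


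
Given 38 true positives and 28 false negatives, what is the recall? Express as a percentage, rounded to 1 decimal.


Recall = TP / (TP + FN) * 100
= 38 / (38 + 28)
= 38 / 66
= 0.5758
= 57.6%

57.6


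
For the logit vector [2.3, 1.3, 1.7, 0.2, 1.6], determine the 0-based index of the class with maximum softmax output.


Softmax is a monotonic transformation, so it preserves the argmax.
We need to find the index of the maximum logit.
Index 0: 2.3
Index 1: 1.3
Index 2: 1.7
Index 3: 0.2
Index 4: 1.6
Maximum logit = 2.3 at index 0

0


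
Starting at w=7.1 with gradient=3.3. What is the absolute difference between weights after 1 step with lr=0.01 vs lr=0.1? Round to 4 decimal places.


With lr=0.01: w_new = 7.1 - 0.01 * 3.3 = 7.067
With lr=0.1: w_new = 7.1 - 0.1 * 3.3 = 6.77
Absolute difference = |7.067 - 6.77|
= 0.2970

0.2970


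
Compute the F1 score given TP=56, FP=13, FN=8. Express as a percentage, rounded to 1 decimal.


Precision = TP / (TP + FP) = 56 / 69 = 0.8116
Recall = TP / (TP + FN) = 56 / 64 = 0.875
F1 = 2 * P * R / (P + R)
= 2 * 0.8116 * 0.875 / (0.8116 + 0.875)
= 1.4203 / 1.6866
= 0.8421
As percentage: 84.2%

84.2


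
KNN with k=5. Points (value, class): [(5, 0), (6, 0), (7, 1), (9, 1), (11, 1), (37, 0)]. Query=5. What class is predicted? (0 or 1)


Distances from query 5:
Point 5 (class 0): distance = 0
Point 6 (class 0): distance = 1
Point 7 (class 1): distance = 2
Point 9 (class 1): distance = 4
Point 11 (class 1): distance = 6
K=5 nearest neighbors: classes = [0, 0, 1, 1, 1]
Votes for class 1: 3 / 5
Majority vote => class 1

1


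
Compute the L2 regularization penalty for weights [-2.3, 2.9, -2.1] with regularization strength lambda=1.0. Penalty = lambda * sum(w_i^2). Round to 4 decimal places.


Squaring each weight:
(-2.3)^2 = 5.29
2.9^2 = 8.41
(-2.1)^2 = 4.41
Sum of squares = 18.11
Penalty = 1.0 * 18.11 = 18.1100

18.1100


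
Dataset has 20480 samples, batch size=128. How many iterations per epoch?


Iterations per epoch = dataset_size / batch_size
= 20480 / 128
= 160

160


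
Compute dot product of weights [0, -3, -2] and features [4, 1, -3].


Element-wise products:
0 * 4 = 0
-3 * 1 = -3
-2 * -3 = 6
Sum = 0 + -3 + 6
= 3

3


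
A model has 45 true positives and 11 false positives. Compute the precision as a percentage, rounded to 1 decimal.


Precision = TP / (TP + FP) * 100
= 45 / (45 + 11)
= 45 / 56
= 0.8036
= 80.4%

80.4


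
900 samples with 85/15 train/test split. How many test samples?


Train samples = 900 * 85% = 765
Test samples = 900 - 765
= 135

135


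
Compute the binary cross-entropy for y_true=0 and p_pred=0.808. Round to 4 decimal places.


For y=0: Loss = -log(1-p)
= -log(1 - 0.808)
= -log(0.192)
= -(-1.6503)
= 1.6503

1.6503


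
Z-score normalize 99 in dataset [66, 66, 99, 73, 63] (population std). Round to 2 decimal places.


Mean = (66 + 66 + 99 + 73 + 63) / 5 = 73.4
Variance = sum((x_i - mean)^2) / n = 174.64
Std = sqrt(174.64) = 13.2151
Z = (x - mean) / std
= (99 - 73.4) / 13.2151
= 25.6 / 13.2151
= 1.94

1.94


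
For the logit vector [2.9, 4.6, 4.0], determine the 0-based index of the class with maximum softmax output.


Softmax is a monotonic transformation, so it preserves the argmax.
We need to find the index of the maximum logit.
Index 0: 2.9
Index 1: 4.6
Index 2: 4.0
Maximum logit = 4.6 at index 1

1


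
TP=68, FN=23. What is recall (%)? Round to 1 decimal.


Recall = TP / (TP + FN) * 100
= 68 / (68 + 23)
= 68 / 91
= 0.7473
= 74.7%

74.7


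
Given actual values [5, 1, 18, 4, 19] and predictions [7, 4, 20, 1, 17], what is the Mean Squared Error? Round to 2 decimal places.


Differences: [-2, -3, -2, 3, 2]
Squared errors: [4, 9, 4, 9, 4]
Sum of squared errors = 30
MSE = 30 / 5 = 6.00

6.00


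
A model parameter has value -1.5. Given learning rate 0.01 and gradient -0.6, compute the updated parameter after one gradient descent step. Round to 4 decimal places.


w_new = w_old - lr * gradient
= -1.5 - 0.01 * -0.6
= -1.5 - (-0.006)
= -1.4940

-1.4940


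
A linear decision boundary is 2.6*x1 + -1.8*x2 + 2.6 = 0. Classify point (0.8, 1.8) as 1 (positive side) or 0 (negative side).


Compute 2.6 * 0.8 + -1.8 * 1.8 + 2.6
= 2.08 + -3.24 + 2.6
= 1.44
Since 1.44 >= 0, the point is on the positive side.

1


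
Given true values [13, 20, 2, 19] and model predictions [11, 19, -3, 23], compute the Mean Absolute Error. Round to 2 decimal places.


Absolute errors: [2, 1, 5, 4]
Sum of absolute errors = 12
MAE = 12 / 4 = 3.00

3.00


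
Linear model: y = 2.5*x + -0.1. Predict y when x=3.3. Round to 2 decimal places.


y = 2.5 * 3.3 + (-0.1)
= 8.25 + (-0.1)
= 8.15

8.15


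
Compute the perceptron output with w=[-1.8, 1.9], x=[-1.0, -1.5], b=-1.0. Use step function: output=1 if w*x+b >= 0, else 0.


z = w . x + b
= -1.8*-1.0 + 1.9*-1.5 + -1.0
= 1.8 + -2.85 + -1.0
= -1.05 + -1.0
= -2.05
Since z = -2.05 < 0, output = 0

0


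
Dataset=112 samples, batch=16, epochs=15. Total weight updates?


Iterations per epoch = 112 / 16 = 7
Total updates = iterations_per_epoch * epochs
= 7 * 15
= 105

105


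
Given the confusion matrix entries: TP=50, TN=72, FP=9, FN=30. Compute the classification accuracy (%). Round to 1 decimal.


Accuracy = (TP + TN) / (TP + TN + FP + FN) * 100
= (50 + 72) / (50 + 72 + 9 + 30)
= 122 / 161
= 0.7578
= 75.8%

75.8


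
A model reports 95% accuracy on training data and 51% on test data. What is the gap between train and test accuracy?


Gap = train_accuracy - test_accuracy
= 95 - 51
= 44%
This large gap strongly indicates overfitting.

44


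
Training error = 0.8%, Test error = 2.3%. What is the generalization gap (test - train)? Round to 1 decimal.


Generalization gap = test_error - train_error
= 2.3 - 0.8
= 1.5%
A small gap suggests good generalization.

1.5


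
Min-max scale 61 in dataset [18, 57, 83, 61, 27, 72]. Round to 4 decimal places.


Min = 18, Max = 83
Range = 83 - 18 = 65
Scaled = (x - min) / (max - min)
= (61 - 18) / 65
= 43 / 65
= 0.6615

0.6615


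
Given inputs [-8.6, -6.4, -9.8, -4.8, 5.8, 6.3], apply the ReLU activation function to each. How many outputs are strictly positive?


ReLU(x) = max(0, x) for each element:
ReLU(-8.6) = 0
ReLU(-6.4) = 0
ReLU(-9.8) = 0
ReLU(-4.8) = 0
ReLU(5.8) = 5.8
ReLU(6.3) = 6.3
Active neurons (>0): 2

2


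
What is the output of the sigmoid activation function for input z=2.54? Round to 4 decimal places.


sigmoid(z) = 1 / (1 + exp(-z))
exp(-(2.54)) = exp(-2.54) = 0.0789
1 + 0.0789 = 1.0789
1 / 1.0789 = 0.9269

0.9269


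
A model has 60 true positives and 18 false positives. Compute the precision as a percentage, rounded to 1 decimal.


Precision = TP / (TP + FP) * 100
= 60 / (60 + 18)
= 60 / 78
= 0.7692
= 76.9%

76.9


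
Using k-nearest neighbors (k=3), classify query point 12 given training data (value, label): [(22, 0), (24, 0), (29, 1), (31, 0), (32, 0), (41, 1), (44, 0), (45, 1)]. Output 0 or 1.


Distances from query 12:
Point 22 (class 0): distance = 10
Point 24 (class 0): distance = 12
Point 29 (class 1): distance = 17
K=3 nearest neighbors: classes = [0, 0, 1]
Votes for class 1: 1 / 3
Majority vote => class 0

0


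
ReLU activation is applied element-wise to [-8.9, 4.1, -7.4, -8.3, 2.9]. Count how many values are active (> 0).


ReLU(x) = max(0, x) for each element:
ReLU(-8.9) = 0
ReLU(4.1) = 4.1
ReLU(-7.4) = 0
ReLU(-8.3) = 0
ReLU(2.9) = 2.9
Active neurons (>0): 2

2


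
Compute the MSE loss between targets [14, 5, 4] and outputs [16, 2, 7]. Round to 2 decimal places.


Differences: [-2, 3, -3]
Squared errors: [4, 9, 9]
Sum of squared errors = 22
MSE = 22 / 3 = 7.33

7.33


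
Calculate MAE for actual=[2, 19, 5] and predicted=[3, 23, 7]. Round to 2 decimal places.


Absolute errors: [1, 4, 2]
Sum of absolute errors = 7
MAE = 7 / 3 = 2.33

2.33


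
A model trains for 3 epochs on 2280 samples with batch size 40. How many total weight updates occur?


Iterations per epoch = 2280 / 40 = 57
Total updates = iterations_per_epoch * epochs
= 57 * 3
= 171

171


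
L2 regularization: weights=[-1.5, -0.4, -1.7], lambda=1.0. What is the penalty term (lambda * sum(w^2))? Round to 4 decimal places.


Squaring each weight:
(-1.5)^2 = 2.25
(-0.4)^2 = 0.16
(-1.7)^2 = 2.89
Sum of squares = 5.3
Penalty = 1.0 * 5.3 = 5.3000

5.3000


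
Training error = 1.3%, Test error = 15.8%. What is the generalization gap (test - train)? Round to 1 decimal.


Generalization gap = test_error - train_error
= 15.8 - 1.3
= 14.5%
A large gap suggests overfitting.

14.5


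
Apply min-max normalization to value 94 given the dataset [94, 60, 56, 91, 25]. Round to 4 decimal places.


Min = 25, Max = 94
Range = 94 - 25 = 69
Scaled = (x - min) / (max - min)
= (94 - 25) / 69
= 69 / 69
= 1.0000

1.0000


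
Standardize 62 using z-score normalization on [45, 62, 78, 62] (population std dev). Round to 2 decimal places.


Mean = (45 + 62 + 78 + 62) / 4 = 61.75
Variance = sum((x_i - mean)^2) / n = 136.1875
Std = sqrt(136.1875) = 11.6699
Z = (x - mean) / std
= (62 - 61.75) / 11.6699
= 0.25 / 11.6699
= 0.02

0.02


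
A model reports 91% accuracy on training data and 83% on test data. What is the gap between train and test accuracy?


Gap = train_accuracy - test_accuracy
= 91 - 83
= 8%
This moderate gap may indicate mild overfitting.

8


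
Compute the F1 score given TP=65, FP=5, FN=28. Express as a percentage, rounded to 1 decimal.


Precision = TP / (TP + FP) = 65 / 70 = 0.9286
Recall = TP / (TP + FN) = 65 / 93 = 0.6989
F1 = 2 * P * R / (P + R)
= 2 * 0.9286 * 0.6989 / (0.9286 + 0.6989)
= 1.298 / 1.6275
= 0.7975
As percentage: 79.8%

79.8


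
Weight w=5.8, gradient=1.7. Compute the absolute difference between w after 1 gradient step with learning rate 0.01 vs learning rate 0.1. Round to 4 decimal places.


With lr=0.01: w_new = 5.8 - 0.01 * 1.7 = 5.783
With lr=0.1: w_new = 5.8 - 0.1 * 1.7 = 5.63
Absolute difference = |5.783 - 5.63|
= 0.1530

0.1530


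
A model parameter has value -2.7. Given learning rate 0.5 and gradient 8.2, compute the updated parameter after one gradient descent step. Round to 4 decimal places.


w_new = w_old - lr * gradient
= -2.7 - 0.5 * 8.2
= -2.7 - (4.1)
= -6.8000

-6.8000


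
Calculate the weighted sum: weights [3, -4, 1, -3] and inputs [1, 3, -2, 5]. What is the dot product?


Element-wise products:
3 * 1 = 3
-4 * 3 = -12
1 * -2 = -2
-3 * 5 = -15
Sum = 3 + -12 + -2 + -15
= -26

-26


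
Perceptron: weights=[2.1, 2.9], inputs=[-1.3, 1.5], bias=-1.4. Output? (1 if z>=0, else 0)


z = w . x + b
= 2.1*-1.3 + 2.9*1.5 + -1.4
= -2.73 + 4.35 + -1.4
= 1.62 + -1.4
= 0.22
Since z = 0.22 >= 0, output = 1

1


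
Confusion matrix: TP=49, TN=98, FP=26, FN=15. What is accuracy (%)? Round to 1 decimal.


Accuracy = (TP + TN) / (TP + TN + FP + FN) * 100
= (49 + 98) / (49 + 98 + 26 + 15)
= 147 / 188
= 0.7819
= 78.2%

78.2


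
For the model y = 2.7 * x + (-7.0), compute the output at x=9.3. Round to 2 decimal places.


y = 2.7 * 9.3 + (-7.0)
= 25.11 + (-7.0)
= 18.11

18.11


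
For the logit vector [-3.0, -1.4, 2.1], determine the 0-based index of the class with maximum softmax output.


Softmax is a monotonic transformation, so it preserves the argmax.
We need to find the index of the maximum logit.
Index 0: -3.0
Index 1: -1.4
Index 2: 2.1
Maximum logit = 2.1 at index 2

2


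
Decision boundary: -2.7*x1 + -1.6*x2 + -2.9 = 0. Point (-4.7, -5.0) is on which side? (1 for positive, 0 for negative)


Compute -2.7 * -4.7 + -1.6 * -5.0 + -2.9
= 12.69 + 8.0 + -2.9
= 17.79
Since 17.79 >= 0, the point is on the positive side.

1


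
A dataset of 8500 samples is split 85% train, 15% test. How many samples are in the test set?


Train samples = 8500 * 85% = 7225
Test samples = 8500 - 7225
= 1275

1275


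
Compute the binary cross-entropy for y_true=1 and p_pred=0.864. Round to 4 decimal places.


For y=1: Loss = -log(p)
= -log(0.864)
= -(-0.1462)
= 0.1462

0.1462


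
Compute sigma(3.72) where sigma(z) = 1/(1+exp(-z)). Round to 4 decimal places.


sigmoid(z) = 1 / (1 + exp(-z))
exp(-(3.72)) = exp(-3.72) = 0.0242
1 + 0.0242 = 1.0242
1 / 1.0242 = 0.9763

0.9763


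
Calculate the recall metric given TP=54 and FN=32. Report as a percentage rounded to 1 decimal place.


Recall = TP / (TP + FN) * 100
= 54 / (54 + 32)
= 54 / 86
= 0.6279
= 62.8%

62.8


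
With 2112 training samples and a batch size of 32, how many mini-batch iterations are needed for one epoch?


Iterations per epoch = dataset_size / batch_size
= 2112 / 32
= 66

66


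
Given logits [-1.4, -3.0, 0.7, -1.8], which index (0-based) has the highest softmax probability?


Softmax is a monotonic transformation, so it preserves the argmax.
We need to find the index of the maximum logit.
Index 0: -1.4
Index 1: -3.0
Index 2: 0.7
Index 3: -1.8
Maximum logit = 0.7 at index 2

2


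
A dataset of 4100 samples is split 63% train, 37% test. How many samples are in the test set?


Train samples = 4100 * 63% = 2583
Test samples = 4100 - 2583
= 1517

1517


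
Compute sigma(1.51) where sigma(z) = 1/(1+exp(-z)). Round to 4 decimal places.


sigmoid(z) = 1 / (1 + exp(-z))
exp(-(1.51)) = exp(-1.51) = 0.2209
1 + 0.2209 = 1.2209
1 / 1.2209 = 0.8191

0.8191


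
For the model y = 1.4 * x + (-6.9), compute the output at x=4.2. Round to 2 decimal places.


y = 1.4 * 4.2 + (-6.9)
= 5.88 + (-6.9)
= -1.02

-1.02


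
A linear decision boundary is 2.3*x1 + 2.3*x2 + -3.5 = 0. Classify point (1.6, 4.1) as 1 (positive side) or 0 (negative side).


Compute 2.3 * 1.6 + 2.3 * 4.1 + -3.5
= 3.68 + 9.43 + -3.5
= 9.61
Since 9.61 >= 0, the point is on the positive side.

1


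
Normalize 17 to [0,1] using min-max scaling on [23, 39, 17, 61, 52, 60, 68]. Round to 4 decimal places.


Min = 17, Max = 68
Range = 68 - 17 = 51
Scaled = (x - min) / (max - min)
= (17 - 17) / 51
= 0 / 51
= 0.0000

0.0000


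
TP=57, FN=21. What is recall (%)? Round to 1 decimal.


Recall = TP / (TP + FN) * 100
= 57 / (57 + 21)
= 57 / 78
= 0.7308
= 73.1%

73.1


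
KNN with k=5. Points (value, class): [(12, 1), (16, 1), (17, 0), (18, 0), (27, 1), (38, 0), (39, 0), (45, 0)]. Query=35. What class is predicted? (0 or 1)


Distances from query 35:
Point 38 (class 0): distance = 3
Point 39 (class 0): distance = 4
Point 27 (class 1): distance = 8
Point 45 (class 0): distance = 10
Point 18 (class 0): distance = 17
K=5 nearest neighbors: classes = [0, 0, 1, 0, 0]
Votes for class 1: 1 / 5
Majority vote => class 0

0


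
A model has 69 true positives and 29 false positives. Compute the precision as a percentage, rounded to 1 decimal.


Precision = TP / (TP + FP) * 100
= 69 / (69 + 29)
= 69 / 98
= 0.7041
= 70.4%

70.4


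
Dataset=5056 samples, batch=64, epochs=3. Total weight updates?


Iterations per epoch = 5056 / 64 = 79
Total updates = iterations_per_epoch * epochs
= 79 * 3
= 237

237


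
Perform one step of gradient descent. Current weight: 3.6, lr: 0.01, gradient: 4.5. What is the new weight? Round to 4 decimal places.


w_new = w_old - lr * gradient
= 3.6 - 0.01 * 4.5
= 3.6 - (0.045)
= 3.5550

3.5550


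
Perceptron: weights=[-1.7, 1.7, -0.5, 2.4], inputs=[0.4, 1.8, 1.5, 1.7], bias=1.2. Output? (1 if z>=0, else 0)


z = w . x + b
= -1.7*0.4 + 1.7*1.8 + -0.5*1.5 + 2.4*1.7 + 1.2
= -0.68 + 3.06 + -0.75 + 4.08 + 1.2
= 5.71 + 1.2
= 6.91
Since z = 6.91 >= 0, output = 1

1


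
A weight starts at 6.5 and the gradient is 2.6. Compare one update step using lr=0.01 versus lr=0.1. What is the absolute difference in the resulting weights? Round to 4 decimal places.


With lr=0.01: w_new = 6.5 - 0.01 * 2.6 = 6.474
With lr=0.1: w_new = 6.5 - 0.1 * 2.6 = 6.24
Absolute difference = |6.474 - 6.24|
= 0.2340

0.2340


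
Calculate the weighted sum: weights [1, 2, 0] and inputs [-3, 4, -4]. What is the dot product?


Element-wise products:
1 * -3 = -3
2 * 4 = 8
0 * -4 = 0
Sum = -3 + 8 + 0
= 5

5


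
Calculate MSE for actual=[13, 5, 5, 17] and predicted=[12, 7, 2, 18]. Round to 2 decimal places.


Differences: [1, -2, 3, -1]
Squared errors: [1, 4, 9, 1]
Sum of squared errors = 15
MSE = 15 / 4 = 3.75

3.75


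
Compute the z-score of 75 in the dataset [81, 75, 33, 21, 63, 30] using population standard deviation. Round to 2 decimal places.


Mean = (81 + 75 + 33 + 21 + 63 + 30) / 6 = 50.5
Variance = sum((x_i - mean)^2) / n = 547.25
Std = sqrt(547.25) = 23.3934
Z = (x - mean) / std
= (75 - 50.5) / 23.3934
= 24.5 / 23.3934
= 1.05

1.05


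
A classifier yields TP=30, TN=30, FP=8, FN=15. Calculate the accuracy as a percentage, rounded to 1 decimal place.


Accuracy = (TP + TN) / (TP + TN + FP + FN) * 100
= (30 + 30) / (30 + 30 + 8 + 15)
= 60 / 83
= 0.7229
= 72.3%

72.3


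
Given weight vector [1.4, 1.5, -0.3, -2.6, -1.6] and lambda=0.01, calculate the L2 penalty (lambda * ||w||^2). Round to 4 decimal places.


Squaring each weight:
1.4^2 = 1.96
1.5^2 = 2.25
(-0.3)^2 = 0.09
(-2.6)^2 = 6.76
(-1.6)^2 = 2.56
Sum of squares = 13.62
Penalty = 0.01 * 13.62 = 0.1362

0.1362


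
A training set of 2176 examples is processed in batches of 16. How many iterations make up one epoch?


Iterations per epoch = dataset_size / batch_size
= 2176 / 16
= 136

136


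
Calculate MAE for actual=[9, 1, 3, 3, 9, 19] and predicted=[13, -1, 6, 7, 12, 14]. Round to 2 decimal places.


Absolute errors: [4, 2, 3, 4, 3, 5]
Sum of absolute errors = 21
MAE = 21 / 6 = 3.50

3.50


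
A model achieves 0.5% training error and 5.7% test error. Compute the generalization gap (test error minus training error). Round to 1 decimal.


Generalization gap = test_error - train_error
= 5.7 - 0.5
= 5.2%
A moderate gap.

5.2


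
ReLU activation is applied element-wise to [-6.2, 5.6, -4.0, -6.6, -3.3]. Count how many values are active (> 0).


ReLU(x) = max(0, x) for each element:
ReLU(-6.2) = 0
ReLU(5.6) = 5.6
ReLU(-4.0) = 0
ReLU(-6.6) = 0
ReLU(-3.3) = 0
Active neurons (>0): 1

1


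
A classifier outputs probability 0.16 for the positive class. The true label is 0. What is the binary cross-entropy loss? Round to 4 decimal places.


For y=0: Loss = -log(1-p)
= -log(1 - 0.16)
= -log(0.84)
= -(-0.1744)
= 0.1744

0.1744


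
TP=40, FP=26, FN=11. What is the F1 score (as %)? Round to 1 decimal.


Precision = TP / (TP + FP) = 40 / 66 = 0.6061
Recall = TP / (TP + FN) = 40 / 51 = 0.7843
F1 = 2 * P * R / (P + R)
= 2 * 0.6061 * 0.7843 / (0.6061 + 0.7843)
= 0.9507 / 1.3904
= 0.6838
As percentage: 68.4%

68.4


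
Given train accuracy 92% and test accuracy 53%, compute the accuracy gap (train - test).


Gap = train_accuracy - test_accuracy
= 92 - 53
= 39%
This large gap strongly indicates overfitting.

39


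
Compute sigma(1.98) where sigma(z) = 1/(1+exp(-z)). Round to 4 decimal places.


sigmoid(z) = 1 / (1 + exp(-z))
exp(-(1.98)) = exp(-1.98) = 0.1381
1 + 0.1381 = 1.1381
1 / 1.1381 = 0.8787

0.8787


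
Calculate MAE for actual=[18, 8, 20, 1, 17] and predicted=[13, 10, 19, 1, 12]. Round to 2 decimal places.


Absolute errors: [5, 2, 1, 0, 5]
Sum of absolute errors = 13
MAE = 13 / 5 = 2.60

2.60


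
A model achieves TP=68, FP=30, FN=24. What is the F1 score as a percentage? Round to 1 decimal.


Precision = TP / (TP + FP) = 68 / 98 = 0.6939
Recall = TP / (TP + FN) = 68 / 92 = 0.7391
F1 = 2 * P * R / (P + R)
= 2 * 0.6939 * 0.7391 / (0.6939 + 0.7391)
= 1.0257 / 1.433
= 0.7158
As percentage: 71.6%

71.6


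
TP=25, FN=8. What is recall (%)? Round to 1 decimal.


Recall = TP / (TP + FN) * 100
= 25 / (25 + 8)
= 25 / 33
= 0.7576
= 75.8%

75.8


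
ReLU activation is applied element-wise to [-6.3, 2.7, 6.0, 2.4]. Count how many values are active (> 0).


ReLU(x) = max(0, x) for each element:
ReLU(-6.3) = 0
ReLU(2.7) = 2.7
ReLU(6.0) = 6.0
ReLU(2.4) = 2.4
Active neurons (>0): 3

3


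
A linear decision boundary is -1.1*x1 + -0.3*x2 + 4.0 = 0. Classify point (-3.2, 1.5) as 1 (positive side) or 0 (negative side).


Compute -1.1 * -3.2 + -0.3 * 1.5 + 4.0
= 3.52 + -0.45 + 4.0
= 7.07
Since 7.07 >= 0, the point is on the positive side.

1


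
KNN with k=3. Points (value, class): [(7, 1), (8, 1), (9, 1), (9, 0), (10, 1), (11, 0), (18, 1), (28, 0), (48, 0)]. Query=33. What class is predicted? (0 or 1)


Distances from query 33:
Point 28 (class 0): distance = 5
Point 48 (class 0): distance = 15
Point 18 (class 1): distance = 15
K=3 nearest neighbors: classes = [0, 0, 1]
Votes for class 1: 1 / 3
Majority vote => class 0

0


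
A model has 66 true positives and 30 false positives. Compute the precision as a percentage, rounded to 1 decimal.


Precision = TP / (TP + FP) * 100
= 66 / (66 + 30)
= 66 / 96
= 0.6875
= 68.8%

68.8


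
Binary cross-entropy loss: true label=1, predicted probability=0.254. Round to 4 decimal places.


For y=1: Loss = -log(p)
= -log(0.254)
= -(-1.3704)
= 1.3704

1.3704


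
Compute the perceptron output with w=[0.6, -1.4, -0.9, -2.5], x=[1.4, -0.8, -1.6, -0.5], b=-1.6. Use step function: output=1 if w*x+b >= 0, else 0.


z = w . x + b
= 0.6*1.4 + -1.4*-0.8 + -0.9*-1.6 + -2.5*-0.5 + -1.6
= 0.84 + 1.12 + 1.44 + 1.25 + -1.6
= 4.65 + -1.6
= 3.05
Since z = 3.05 >= 0, output = 1

1


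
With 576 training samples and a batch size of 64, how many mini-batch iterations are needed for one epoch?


Iterations per epoch = dataset_size / batch_size
= 576 / 64
= 9

9


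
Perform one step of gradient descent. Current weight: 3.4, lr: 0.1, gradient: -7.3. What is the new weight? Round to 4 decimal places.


w_new = w_old - lr * gradient
= 3.4 - 0.1 * -7.3
= 3.4 - (-0.73)
= 4.1300

4.1300


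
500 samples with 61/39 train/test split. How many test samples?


Train samples = 500 * 61% = 305
Test samples = 500 - 305
= 195

195


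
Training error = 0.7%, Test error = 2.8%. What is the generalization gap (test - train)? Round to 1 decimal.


Generalization gap = test_error - train_error
= 2.8 - 0.7
= 2.1%
A moderate gap.

2.1


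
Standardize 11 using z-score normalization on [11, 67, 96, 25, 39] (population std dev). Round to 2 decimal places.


Mean = (11 + 67 + 96 + 25 + 39) / 5 = 47.6
Variance = sum((x_i - mean)^2) / n = 928.64
Std = sqrt(928.64) = 30.4736
Z = (x - mean) / std
= (11 - 47.6) / 30.4736
= -36.6 / 30.4736
= -1.20

-1.20


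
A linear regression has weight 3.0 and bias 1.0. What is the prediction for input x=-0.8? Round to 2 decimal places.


y = 3.0 * -0.8 + (1.0)
= -2.4 + (1.0)
= -1.40

-1.40


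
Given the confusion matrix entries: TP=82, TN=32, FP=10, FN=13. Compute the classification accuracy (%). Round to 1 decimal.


Accuracy = (TP + TN) / (TP + TN + FP + FN) * 100
= (82 + 32) / (82 + 32 + 10 + 13)
= 114 / 137
= 0.8321
= 83.2%

83.2


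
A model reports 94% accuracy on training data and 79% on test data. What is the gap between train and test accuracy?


Gap = train_accuracy - test_accuracy
= 94 - 79
= 15%
This gap suggests the model is overfitting.

15


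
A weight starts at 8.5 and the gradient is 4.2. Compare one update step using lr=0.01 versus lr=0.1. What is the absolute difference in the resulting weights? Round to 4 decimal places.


With lr=0.01: w_new = 8.5 - 0.01 * 4.2 = 8.458
With lr=0.1: w_new = 8.5 - 0.1 * 4.2 = 8.08
Absolute difference = |8.458 - 8.08|
= 0.3780

0.3780


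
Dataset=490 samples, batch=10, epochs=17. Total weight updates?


Iterations per epoch = 490 / 10 = 49
Total updates = iterations_per_epoch * epochs
= 49 * 17
= 833

833


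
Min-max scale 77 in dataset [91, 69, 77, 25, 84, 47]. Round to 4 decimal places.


Min = 25, Max = 91
Range = 91 - 25 = 66
Scaled = (x - min) / (max - min)
= (77 - 25) / 66
= 52 / 66
= 0.7879

0.7879


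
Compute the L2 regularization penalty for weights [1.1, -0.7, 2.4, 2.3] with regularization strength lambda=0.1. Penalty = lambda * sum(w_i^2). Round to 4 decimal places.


Squaring each weight:
1.1^2 = 1.21
(-0.7)^2 = 0.49
2.4^2 = 5.76
2.3^2 = 5.29
Sum of squares = 12.75
Penalty = 0.1 * 12.75 = 1.2750

1.2750


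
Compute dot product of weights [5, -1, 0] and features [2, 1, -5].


Element-wise products:
5 * 2 = 10
-1 * 1 = -1
0 * -5 = 0
Sum = 10 + -1 + 0
= 9

9


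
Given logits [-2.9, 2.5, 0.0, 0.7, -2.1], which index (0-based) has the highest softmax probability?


Softmax is a monotonic transformation, so it preserves the argmax.
We need to find the index of the maximum logit.
Index 0: -2.9
Index 1: 2.5
Index 2: 0.0
Index 3: 0.7
Index 4: -2.1
Maximum logit = 2.5 at index 1

1


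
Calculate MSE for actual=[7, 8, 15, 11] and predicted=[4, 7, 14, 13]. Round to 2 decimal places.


Differences: [3, 1, 1, -2]
Squared errors: [9, 1, 1, 4]
Sum of squared errors = 15
MSE = 15 / 4 = 3.75

3.75


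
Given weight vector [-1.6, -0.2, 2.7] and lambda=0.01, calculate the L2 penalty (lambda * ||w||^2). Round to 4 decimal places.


Squaring each weight:
(-1.6)^2 = 2.56
(-0.2)^2 = 0.04
2.7^2 = 7.29
Sum of squares = 9.89
Penalty = 0.01 * 9.89 = 0.0989

0.0989


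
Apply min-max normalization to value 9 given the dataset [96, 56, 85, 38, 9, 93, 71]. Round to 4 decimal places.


Min = 9, Max = 96
Range = 96 - 9 = 87
Scaled = (x - min) / (max - min)
= (9 - 9) / 87
= 0 / 87
= 0.0000

0.0000


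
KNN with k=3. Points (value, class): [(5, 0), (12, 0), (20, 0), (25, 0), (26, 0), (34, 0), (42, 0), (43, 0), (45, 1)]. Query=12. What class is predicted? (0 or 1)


Distances from query 12:
Point 12 (class 0): distance = 0
Point 5 (class 0): distance = 7
Point 20 (class 0): distance = 8
K=3 nearest neighbors: classes = [0, 0, 0]
Votes for class 1: 0 / 3
Majority vote => class 0

0


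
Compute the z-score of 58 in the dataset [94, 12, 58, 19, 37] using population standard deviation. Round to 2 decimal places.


Mean = (94 + 12 + 58 + 19 + 37) / 5 = 44.0
Variance = sum((x_i - mean)^2) / n = 878.8
Std = sqrt(878.8) = 29.6446
Z = (x - mean) / std
= (58 - 44.0) / 29.6446
= 14.0 / 29.6446
= 0.47

0.47


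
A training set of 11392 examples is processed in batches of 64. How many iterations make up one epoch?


Iterations per epoch = dataset_size / batch_size
= 11392 / 64
= 178

178


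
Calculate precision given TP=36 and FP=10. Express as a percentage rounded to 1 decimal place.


Precision = TP / (TP + FP) * 100
= 36 / (36 + 10)
= 36 / 46
= 0.7826
= 78.3%

78.3


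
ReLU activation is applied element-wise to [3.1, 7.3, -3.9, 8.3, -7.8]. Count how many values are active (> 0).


ReLU(x) = max(0, x) for each element:
ReLU(3.1) = 3.1
ReLU(7.3) = 7.3
ReLU(-3.9) = 0
ReLU(8.3) = 8.3
ReLU(-7.8) = 0
Active neurons (>0): 3

3


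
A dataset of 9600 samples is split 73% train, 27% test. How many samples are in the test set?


Train samples = 9600 * 73% = 7008
Test samples = 9600 - 7008
= 2592

2592


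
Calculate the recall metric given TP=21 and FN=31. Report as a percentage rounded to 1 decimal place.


Recall = TP / (TP + FN) * 100
= 21 / (21 + 31)
= 21 / 52
= 0.4038
= 40.4%

40.4


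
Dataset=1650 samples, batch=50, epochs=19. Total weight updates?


Iterations per epoch = 1650 / 50 = 33
Total updates = iterations_per_epoch * epochs
= 33 * 19
= 627

627


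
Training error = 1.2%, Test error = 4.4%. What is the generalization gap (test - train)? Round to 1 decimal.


Generalization gap = test_error - train_error
= 4.4 - 1.2
= 3.2%
A moderate gap.

3.2


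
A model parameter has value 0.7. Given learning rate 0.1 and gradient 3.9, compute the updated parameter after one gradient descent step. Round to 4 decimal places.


w_new = w_old - lr * gradient
= 0.7 - 0.1 * 3.9
= 0.7 - (0.39)
= 0.3100

0.3100


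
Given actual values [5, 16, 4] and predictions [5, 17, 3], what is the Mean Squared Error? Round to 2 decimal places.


Differences: [0, -1, 1]
Squared errors: [0, 1, 1]
Sum of squared errors = 2
MSE = 2 / 3 = 0.67

0.67


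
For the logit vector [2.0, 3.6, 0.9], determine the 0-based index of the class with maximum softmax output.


Softmax is a monotonic transformation, so it preserves the argmax.
We need to find the index of the maximum logit.
Index 0: 2.0
Index 1: 3.6
Index 2: 0.9
Maximum logit = 3.6 at index 1

1


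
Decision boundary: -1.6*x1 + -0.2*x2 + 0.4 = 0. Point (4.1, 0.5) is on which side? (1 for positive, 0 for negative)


Compute -1.6 * 4.1 + -0.2 * 0.5 + 0.4
= -6.56 + -0.1 + 0.4
= -6.26
Since -6.26 < 0, the point is on the negative side.

0


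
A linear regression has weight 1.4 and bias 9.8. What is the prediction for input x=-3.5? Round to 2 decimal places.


y = 1.4 * -3.5 + (9.8)
= -4.9 + (9.8)
= 4.90

4.90


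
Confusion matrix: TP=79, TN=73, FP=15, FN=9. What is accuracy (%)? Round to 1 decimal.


Accuracy = (TP + TN) / (TP + TN + FP + FN) * 100
= (79 + 73) / (79 + 73 + 15 + 9)
= 152 / 176
= 0.8636
= 86.4%

86.4


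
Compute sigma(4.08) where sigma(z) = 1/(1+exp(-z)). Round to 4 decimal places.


sigmoid(z) = 1 / (1 + exp(-z))
exp(-(4.08)) = exp(-4.08) = 0.0169
1 + 0.0169 = 1.0169
1 / 1.0169 = 0.9834

0.9834


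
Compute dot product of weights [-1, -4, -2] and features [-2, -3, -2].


Element-wise products:
-1 * -2 = 2
-4 * -3 = 12
-2 * -2 = 4
Sum = 2 + 12 + 4
= 18

18


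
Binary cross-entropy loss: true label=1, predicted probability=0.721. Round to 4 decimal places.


For y=1: Loss = -log(p)
= -log(0.721)
= -(-0.3271)
= 0.3271

0.3271


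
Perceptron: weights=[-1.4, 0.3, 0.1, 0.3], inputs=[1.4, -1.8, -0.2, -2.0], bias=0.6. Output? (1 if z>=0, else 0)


z = w . x + b
= -1.4*1.4 + 0.3*-1.8 + 0.1*-0.2 + 0.3*-2.0 + 0.6
= -1.96 + -0.54 + -0.02 + -0.6 + 0.6
= -3.12 + 0.6
= -2.52
Since z = -2.52 < 0, output = 0

0


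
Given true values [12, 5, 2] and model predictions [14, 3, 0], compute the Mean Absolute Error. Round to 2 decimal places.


Absolute errors: [2, 2, 2]
Sum of absolute errors = 6
MAE = 6 / 3 = 2.00

2.00


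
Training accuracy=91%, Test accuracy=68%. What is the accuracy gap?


Gap = train_accuracy - test_accuracy
= 91 - 68
= 23%
This large gap strongly indicates overfitting.

23


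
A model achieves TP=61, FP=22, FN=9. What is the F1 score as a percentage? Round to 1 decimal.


Precision = TP / (TP + FP) = 61 / 83 = 0.7349
Recall = TP / (TP + FN) = 61 / 70 = 0.8714
F1 = 2 * P * R / (P + R)
= 2 * 0.7349 * 0.8714 / (0.7349 + 0.8714)
= 1.2809 / 1.6064
= 0.7974
As percentage: 79.7%

79.7


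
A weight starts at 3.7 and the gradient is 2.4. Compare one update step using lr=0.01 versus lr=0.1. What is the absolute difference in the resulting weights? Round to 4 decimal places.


With lr=0.01: w_new = 3.7 - 0.01 * 2.4 = 3.676
With lr=0.1: w_new = 3.7 - 0.1 * 2.4 = 3.46
Absolute difference = |3.676 - 3.46|
= 0.2160

0.2160


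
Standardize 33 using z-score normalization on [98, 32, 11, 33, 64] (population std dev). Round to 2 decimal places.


Mean = (98 + 32 + 11 + 33 + 64) / 5 = 47.6
Variance = sum((x_i - mean)^2) / n = 921.04
Std = sqrt(921.04) = 30.3486
Z = (x - mean) / std
= (33 - 47.6) / 30.3486
= -14.6 / 30.3486
= -0.48

-0.48


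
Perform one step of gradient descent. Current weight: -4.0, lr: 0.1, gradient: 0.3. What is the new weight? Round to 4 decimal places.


w_new = w_old - lr * gradient
= -4.0 - 0.1 * 0.3
= -4.0 - (0.03)
= -4.0300

-4.0300


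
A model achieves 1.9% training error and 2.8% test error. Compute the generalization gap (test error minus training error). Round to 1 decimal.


Generalization gap = test_error - train_error
= 2.8 - 1.9
= 0.9%
A small gap suggests good generalization.

0.9


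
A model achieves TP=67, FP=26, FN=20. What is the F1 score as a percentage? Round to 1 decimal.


Precision = TP / (TP + FP) = 67 / 93 = 0.7204
Recall = TP / (TP + FN) = 67 / 87 = 0.7701
F1 = 2 * P * R / (P + R)
= 2 * 0.7204 * 0.7701 / (0.7204 + 0.7701)
= 1.1096 / 1.4905
= 0.7444
As percentage: 74.4%

74.4


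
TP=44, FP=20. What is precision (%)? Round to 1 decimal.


Precision = TP / (TP + FP) * 100
= 44 / (44 + 20)
= 44 / 64
= 0.6875
= 68.8%

68.8


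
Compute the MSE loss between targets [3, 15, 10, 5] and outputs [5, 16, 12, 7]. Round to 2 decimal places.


Differences: [-2, -1, -2, -2]
Squared errors: [4, 1, 4, 4]
Sum of squared errors = 13
MSE = 13 / 4 = 3.25

3.25


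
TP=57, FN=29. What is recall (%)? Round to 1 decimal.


Recall = TP / (TP + FN) * 100
= 57 / (57 + 29)
= 57 / 86
= 0.6628
= 66.3%

66.3


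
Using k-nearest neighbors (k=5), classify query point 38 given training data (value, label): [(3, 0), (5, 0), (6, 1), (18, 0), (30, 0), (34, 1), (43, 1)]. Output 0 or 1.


Distances from query 38:
Point 34 (class 1): distance = 4
Point 43 (class 1): distance = 5
Point 30 (class 0): distance = 8
Point 18 (class 0): distance = 20
Point 6 (class 1): distance = 32
K=5 nearest neighbors: classes = [1, 1, 0, 0, 1]
Votes for class 1: 3 / 5
Majority vote => class 1

1
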